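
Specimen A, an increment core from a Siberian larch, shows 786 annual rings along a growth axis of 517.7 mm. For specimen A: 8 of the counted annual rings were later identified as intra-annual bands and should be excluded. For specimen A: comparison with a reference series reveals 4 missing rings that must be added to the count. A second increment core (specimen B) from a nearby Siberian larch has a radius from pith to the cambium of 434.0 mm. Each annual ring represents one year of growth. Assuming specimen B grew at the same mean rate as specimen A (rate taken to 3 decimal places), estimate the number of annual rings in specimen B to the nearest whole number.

Specimen A: after corrections the count is 786 − 8 + 4 = 782 annual rings.
A: Mean rate = 517.7 mm / 782 years ≈ 0.662 mm/year.
B spans 434.0 / 0.662 = 655.59 years ≈ 656 annual rings.

656 annual rings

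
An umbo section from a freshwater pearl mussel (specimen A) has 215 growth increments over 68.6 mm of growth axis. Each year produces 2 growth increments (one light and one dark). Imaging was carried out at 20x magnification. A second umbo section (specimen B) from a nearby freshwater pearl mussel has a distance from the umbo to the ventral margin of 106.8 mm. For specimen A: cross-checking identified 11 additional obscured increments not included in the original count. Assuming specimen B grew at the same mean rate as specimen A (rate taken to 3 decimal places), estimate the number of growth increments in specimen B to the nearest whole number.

352 growth increments

Specimen A: correcting the raw count gives 215 + 11 = 226 true growth increments.
Specimen A: dividing by 2 growth increments per year: 226 / 2 = 113 years.
A: Extension rate ≈ 68.6 / 113 = 0.607 mm per year.
Specimen B: 106.8 mm / 0.607 mm per year = 175.95 years; at 2 growth increments per year that is 175.95 × 2 ≈ 352 growth increments.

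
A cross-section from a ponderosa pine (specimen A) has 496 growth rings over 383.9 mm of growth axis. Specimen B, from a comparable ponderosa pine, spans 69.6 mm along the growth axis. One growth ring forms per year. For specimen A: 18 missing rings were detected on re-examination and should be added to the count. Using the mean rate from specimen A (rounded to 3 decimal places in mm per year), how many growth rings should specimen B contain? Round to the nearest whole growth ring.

93 growth rings

Specimen A: adjusted count: 496 + 18 = 514 growth rings.
A: Mean rate = 383.9 mm / 514 years ≈ 0.747 mm/year.
B spans 69.6 / 0.747 = 93.17 years ≈ 93 growth rings.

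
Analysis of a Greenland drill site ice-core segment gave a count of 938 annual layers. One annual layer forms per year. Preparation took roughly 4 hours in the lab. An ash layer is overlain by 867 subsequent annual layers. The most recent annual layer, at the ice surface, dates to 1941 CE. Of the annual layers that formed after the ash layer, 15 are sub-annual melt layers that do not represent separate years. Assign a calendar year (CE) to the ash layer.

1089 CE

There are 867 annual layers younger than the ash layer.
867 − 15 false = 852 true annual layers after the ash layer.
The annual layer at the ice surface is 1941 CE, so the ash layer dates to 1941 − 852 = 1089 CE.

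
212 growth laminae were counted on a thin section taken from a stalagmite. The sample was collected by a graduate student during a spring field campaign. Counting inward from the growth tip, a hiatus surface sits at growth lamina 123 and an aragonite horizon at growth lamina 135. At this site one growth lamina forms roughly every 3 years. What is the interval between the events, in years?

36 yr

Separation: 135 − 123 = 12 growth laminae.
Multiplying by 3 years per growth lamina: 12 × 3 = 36 years.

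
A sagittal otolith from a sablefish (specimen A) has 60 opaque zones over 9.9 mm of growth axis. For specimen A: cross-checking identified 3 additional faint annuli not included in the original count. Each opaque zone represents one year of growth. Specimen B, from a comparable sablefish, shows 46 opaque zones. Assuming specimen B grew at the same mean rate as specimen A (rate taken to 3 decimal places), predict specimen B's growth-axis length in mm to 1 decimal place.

7.2 mm

Specimen A: adjusted count: 60 + 3 = 63 opaque zones.
A: Extension rate ≈ 9.9 / 63 = 0.157 mm/yr.
Length of B = 0.157 × 46 = 7.2 mm.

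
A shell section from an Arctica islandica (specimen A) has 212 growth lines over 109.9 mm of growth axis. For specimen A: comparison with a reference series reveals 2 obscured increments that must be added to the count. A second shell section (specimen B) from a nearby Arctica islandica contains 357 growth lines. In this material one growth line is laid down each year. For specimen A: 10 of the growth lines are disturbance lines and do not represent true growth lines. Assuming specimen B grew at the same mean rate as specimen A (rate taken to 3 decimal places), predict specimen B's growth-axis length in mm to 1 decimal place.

192.4 mm

Specimen A: after corrections the count is 212 − 10 + 2 = 204 growth lines.
A: Mean rate = 109.9 mm / 204 years ≈ 0.539 mm/year.
For B, 0.539 mm/year × 357 years = 192.4 mm.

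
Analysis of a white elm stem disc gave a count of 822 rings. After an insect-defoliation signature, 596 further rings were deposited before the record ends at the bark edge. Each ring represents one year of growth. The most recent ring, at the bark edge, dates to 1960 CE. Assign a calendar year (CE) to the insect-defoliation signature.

1364 CE

596 rings post-date the insect-defoliation signature.
The ring at the bark edge is 1960 CE, so the insect-defoliation signature dates to 1960 − 596 = 1364 CE.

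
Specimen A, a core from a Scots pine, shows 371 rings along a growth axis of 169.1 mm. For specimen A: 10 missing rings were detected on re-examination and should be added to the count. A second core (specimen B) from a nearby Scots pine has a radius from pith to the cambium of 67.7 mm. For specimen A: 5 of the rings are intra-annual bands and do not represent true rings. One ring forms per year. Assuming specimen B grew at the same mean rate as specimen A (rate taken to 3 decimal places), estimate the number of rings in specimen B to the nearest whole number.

Specimen A: correcting the raw count gives 371 − 5 + 10 = 376 true rings.
A: Mean rate = 169.1 mm / 376 years ≈ 0.450 mm/yr.
B spans 67.7 / 0.450 = 150.44 years ≈ 150 rings.

150 rings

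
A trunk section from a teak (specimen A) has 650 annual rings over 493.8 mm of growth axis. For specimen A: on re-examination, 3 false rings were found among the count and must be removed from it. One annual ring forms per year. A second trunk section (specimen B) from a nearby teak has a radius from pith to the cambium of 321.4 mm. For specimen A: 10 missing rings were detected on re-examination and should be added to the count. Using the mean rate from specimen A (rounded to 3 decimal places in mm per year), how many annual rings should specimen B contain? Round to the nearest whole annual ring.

Specimen A: after corrections the count is 650 − 3 + 10 = 657 annual rings.
A: Mean rate = 493.8 mm / 657 years ≈ 0.752 mm per year.
B spans 321.4 / 0.752 = 427.39 years ≈ 427 annual rings.

427 annual rings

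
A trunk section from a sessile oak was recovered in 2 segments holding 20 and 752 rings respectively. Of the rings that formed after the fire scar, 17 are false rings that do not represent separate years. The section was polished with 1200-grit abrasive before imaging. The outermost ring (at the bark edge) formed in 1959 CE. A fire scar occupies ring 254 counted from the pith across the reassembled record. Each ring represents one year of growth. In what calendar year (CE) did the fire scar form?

1458 CE

Total rings = 20 + 752 = 772.
The fire scar sits at ring 254 from the pith, so 772 − 254 = 518 rings formed after it.
Removing the 17 false rings leaves 518 − 17 = 501 true rings beyond the fire scar.
Counting back 501 years from 1959 CE places the fire scar in 1959 − 501 = 1458 CE.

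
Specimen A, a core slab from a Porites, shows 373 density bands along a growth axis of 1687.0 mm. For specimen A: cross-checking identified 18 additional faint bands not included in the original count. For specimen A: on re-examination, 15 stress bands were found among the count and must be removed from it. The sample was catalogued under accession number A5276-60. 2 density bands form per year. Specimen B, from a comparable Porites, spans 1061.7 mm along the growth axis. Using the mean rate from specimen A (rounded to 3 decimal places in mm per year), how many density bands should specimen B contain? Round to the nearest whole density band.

237 density bands

Specimen A: correcting the raw count gives 373 − 15 + 18 = 376 true density bands.
Specimen A: 376 density bands at 2 per year is 376 / 2 = 188 years.
A: Mean rate = 1687.0 mm / 188 years ≈ 8.973 mm/year.
Specimen B: 1061.7 mm / 8.973 mm per year = 118.32 years; at 2 density bands per year that is 118.32 × 2 ≈ 237 density bands.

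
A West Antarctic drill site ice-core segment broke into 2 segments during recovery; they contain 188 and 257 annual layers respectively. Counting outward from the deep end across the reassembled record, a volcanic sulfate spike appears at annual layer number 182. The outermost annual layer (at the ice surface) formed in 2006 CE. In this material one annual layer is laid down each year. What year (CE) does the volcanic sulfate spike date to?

1743 CE

Total annual layers = 188 + 257 = 445.
Between annual layer 182 and the ice surface there are 445 − 182 = 263 annual layers.
Counting back 263 years from 2006 CE places the volcanic sulfate spike in 2006 − 263 = 1743 CE.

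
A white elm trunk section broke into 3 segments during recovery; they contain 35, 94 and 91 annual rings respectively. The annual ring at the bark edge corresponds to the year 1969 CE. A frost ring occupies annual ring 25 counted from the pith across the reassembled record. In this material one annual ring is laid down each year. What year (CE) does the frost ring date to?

Total annual rings = 35 + 94 + 91 = 220.
The frost ring sits at annual ring 25 from the pith, so 220 − 25 = 195 annual rings formed after it.
Counting back 195 years from 1969 CE places the frost ring in 1969 − 195 = 1774 CE.

1774 CE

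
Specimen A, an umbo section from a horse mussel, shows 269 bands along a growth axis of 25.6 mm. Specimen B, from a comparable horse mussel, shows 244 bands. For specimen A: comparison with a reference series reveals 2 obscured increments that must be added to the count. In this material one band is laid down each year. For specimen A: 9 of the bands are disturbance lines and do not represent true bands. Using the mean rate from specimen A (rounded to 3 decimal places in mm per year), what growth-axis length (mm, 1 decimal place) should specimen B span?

23.9 mm

Specimen A: after corrections the count is 269 − 9 + 2 = 262 bands.
A: Extension rate ≈ 25.6 / 262 = 0.098 mm/yr.
Length of B = 0.098 × 244 = 23.9 mm.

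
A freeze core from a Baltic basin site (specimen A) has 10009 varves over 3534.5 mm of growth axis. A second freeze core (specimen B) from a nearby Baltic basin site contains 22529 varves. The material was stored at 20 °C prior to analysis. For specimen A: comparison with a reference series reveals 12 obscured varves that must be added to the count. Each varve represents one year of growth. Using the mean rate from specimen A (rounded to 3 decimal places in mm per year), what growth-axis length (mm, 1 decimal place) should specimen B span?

Specimen A: correcting the raw count gives 10009 + 12 = 10021 true varves.
A: 3534.5 mm over 10021 years gives 3534.5 / 10021 ≈ 0.353 mm/year.
For B, 0.353 mm/year × 22529 years = 7952.7 mm.

7952.7 mm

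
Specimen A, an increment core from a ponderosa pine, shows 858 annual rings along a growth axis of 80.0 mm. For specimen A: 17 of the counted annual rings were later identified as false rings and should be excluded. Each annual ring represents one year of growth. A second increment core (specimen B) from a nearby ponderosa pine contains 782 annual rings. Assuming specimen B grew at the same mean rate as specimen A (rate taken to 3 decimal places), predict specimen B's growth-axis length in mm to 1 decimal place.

74.3 mm

Specimen A: correcting the raw count gives 858 − 17 = 841 true annual rings.
A: Extension rate ≈ 80.0 / 841 = 0.095 mm/year.
B's length ≈ 0.095 × 782 = 74.3 mm.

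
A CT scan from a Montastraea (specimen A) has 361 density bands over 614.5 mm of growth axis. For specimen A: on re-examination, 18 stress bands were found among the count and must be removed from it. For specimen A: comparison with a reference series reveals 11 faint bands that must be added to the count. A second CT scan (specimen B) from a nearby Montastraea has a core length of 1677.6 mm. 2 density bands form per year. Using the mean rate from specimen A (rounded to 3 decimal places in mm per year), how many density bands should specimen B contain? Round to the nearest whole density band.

Specimen A: true density band count = 361 − 18 + 11 = 354.
Specimen A: dividing by 2 density bands per year: 354 / 2 = 177 years.
A: 614.5 mm over 177 years gives 614.5 / 177 ≈ 3.472 mm/yr.
B spans 1677.6 / 3.472 = 483.18 years; at 2 density bands per year that is 483.18 × 2 ≈ 966 density bands.

966 density bands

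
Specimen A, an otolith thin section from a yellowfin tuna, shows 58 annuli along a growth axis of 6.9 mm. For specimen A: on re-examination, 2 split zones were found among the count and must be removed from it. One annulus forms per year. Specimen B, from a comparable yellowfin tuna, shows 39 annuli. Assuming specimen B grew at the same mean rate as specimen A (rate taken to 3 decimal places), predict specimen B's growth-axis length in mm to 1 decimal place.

4.8 mm

Specimen A: correcting the raw count gives 58 − 2 = 56 true annuli.
A: Extension rate ≈ 6.9 / 56 = 0.123 mm per year.
For B, 0.123 mm/year × 39 years = 4.8 mm.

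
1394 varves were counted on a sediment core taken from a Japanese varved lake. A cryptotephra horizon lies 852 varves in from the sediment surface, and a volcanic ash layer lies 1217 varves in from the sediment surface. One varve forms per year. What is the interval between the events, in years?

365 yr

1217 − 852 = 365 varves lie between the two events.
At one varve per year, 365 years elapsed between them.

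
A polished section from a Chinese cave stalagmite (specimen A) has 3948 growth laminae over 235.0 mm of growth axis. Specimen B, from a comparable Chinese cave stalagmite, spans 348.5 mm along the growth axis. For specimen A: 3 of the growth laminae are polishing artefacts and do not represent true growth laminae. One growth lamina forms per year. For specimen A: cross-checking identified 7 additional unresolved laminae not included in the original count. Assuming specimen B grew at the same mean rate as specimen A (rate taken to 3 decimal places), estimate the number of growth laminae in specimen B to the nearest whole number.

5907 growth laminae

Specimen A: adjusted count: 3948 − 3 + 7 = 3952 growth laminae.
A: 235.0 mm over 3952 years gives 235.0 / 3952 ≈ 0.059 mm/yr.
For B, 348.5 / 0.059 = 5906.78 years ≈ 5907 growth laminae.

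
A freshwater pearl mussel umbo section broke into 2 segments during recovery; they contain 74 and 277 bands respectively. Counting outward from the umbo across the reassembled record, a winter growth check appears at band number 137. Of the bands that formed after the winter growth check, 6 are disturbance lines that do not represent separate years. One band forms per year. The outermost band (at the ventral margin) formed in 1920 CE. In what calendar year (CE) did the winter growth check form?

1712 CE

Total bands = 74 + 277 = 351.
The winter growth check sits at band 137 from the umbo, so 351 − 137 = 214 bands formed after it.
Removing the 6 false bands leaves 214 − 6 = 208 true bands beyond the winter growth check.
1920 − 208 = 1712 CE.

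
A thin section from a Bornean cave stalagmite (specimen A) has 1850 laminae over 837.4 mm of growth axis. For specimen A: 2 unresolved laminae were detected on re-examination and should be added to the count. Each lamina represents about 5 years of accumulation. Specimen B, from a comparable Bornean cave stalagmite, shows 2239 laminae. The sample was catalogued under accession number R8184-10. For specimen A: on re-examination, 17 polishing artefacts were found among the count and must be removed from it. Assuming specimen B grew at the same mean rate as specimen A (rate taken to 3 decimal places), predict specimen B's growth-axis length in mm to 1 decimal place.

1018.7 mm

Specimen A: true lamina count = 1850 − 17 + 2 = 1835.
Specimen A: multiplying by 5 years per lamina: 1835 × 5 = 9175 years.
A: Mean rate = 837.4 mm / 9175 years ≈ 0.091 mm/yr.
Specimen B: multiplying by 5 years per lamina: 2239 × 5 = 11195 years. Length of B = 0.091 × 11195 = 1018.7 mm.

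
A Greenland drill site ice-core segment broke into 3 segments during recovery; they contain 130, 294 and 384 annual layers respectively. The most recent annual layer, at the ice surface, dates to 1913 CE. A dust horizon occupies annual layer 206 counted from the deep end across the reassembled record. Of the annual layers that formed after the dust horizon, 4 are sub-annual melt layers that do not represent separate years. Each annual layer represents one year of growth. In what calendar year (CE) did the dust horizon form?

Total annual layers = 130 + 294 + 384 = 808.
808 − 206 = 602 annual layers lie beyond the dust horizon toward the ice surface.
602 − 4 false = 598 true annual layers after the dust horizon.
1913 − 598 = 1315 CE.

1315 CE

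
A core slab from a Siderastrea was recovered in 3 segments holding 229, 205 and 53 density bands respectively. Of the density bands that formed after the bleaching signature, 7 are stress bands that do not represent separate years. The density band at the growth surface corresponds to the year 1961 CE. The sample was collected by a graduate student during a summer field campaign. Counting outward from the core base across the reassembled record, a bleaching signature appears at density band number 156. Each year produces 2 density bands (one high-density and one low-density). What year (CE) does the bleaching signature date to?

Total density bands = 229 + 205 + 53 = 487.
The bleaching signature sits at density band 156 from the core base, so 487 − 156 = 331 density bands formed after it.
Excluding 7 false density bands: 331 − 7 = 324.
With 2 density bands per year, 324 / 2 = 162 years.
Counting back 162 years from 1961 CE places the bleaching signature in 1961 − 162 = 1799 CE.

1799 CE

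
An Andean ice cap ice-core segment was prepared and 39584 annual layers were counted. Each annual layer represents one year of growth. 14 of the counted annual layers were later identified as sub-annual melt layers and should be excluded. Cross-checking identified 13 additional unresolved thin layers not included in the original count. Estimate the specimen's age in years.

Adjusted count: 39584 − 14 + 13 = 39583 annual layers.
One annual layer per year makes the duration 39583 years.

39583 years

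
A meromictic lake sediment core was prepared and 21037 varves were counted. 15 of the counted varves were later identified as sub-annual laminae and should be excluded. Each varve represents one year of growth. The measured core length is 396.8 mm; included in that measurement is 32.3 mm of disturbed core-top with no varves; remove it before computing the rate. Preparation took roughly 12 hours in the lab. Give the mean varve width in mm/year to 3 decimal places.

0.017 mm/year

Adjusted count: 21037 − 15 = 21022 varves.
The growth record spans 396.8 − 32.3 = 364.5 mm.
364.5 mm over 21022 years gives 364.5 / 21022 ≈ 0.017 mm/year.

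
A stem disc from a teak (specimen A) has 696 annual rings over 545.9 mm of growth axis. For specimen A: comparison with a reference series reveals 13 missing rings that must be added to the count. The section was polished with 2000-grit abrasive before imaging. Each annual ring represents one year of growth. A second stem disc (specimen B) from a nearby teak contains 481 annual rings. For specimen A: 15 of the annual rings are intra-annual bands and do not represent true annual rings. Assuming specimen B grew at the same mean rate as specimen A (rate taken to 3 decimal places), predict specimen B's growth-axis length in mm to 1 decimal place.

378.5 mm

Specimen A: adjusted count: 696 − 15 + 13 = 694 annual rings.
A: 545.9 mm over 694 years gives 545.9 / 694 ≈ 0.787 mm/year.
B's length ≈ 0.787 × 481 = 378.5 mm.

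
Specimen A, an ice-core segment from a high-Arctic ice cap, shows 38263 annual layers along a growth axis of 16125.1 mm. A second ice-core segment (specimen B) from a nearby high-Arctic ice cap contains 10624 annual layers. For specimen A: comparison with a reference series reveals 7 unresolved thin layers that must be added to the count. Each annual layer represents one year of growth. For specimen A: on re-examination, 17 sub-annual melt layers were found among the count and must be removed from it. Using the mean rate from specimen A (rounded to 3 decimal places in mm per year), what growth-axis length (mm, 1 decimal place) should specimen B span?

4483.3 mm

Specimen A: correcting the raw count gives 38263 − 17 + 7 = 38253 true annual layers.
A: 16125.1 mm over 38253 years gives 16125.1 / 38253 ≈ 0.422 mm/year.
Length of B = 0.422 × 10624 = 4483.3 mm.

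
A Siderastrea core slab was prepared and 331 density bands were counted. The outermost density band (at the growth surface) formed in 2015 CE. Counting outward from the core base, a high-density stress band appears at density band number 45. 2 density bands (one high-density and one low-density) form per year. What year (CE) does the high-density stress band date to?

331 − 45 = 286 density bands lie beyond the high-density stress band toward the growth surface.
With 2 density bands per year, 286 / 2 = 143 years.
The density band at the growth surface is 2015 CE, so the high-density stress band dates to 2015 − 143 = 1872 CE.

1872 CE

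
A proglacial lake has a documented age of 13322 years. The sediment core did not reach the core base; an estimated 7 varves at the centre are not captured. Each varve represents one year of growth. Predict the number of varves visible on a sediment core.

Expected varves over 13322 years: 13322.
Subtracting the 7 varves not captured gives 13322 − 7 = 13315 varves in the record.

13315 varves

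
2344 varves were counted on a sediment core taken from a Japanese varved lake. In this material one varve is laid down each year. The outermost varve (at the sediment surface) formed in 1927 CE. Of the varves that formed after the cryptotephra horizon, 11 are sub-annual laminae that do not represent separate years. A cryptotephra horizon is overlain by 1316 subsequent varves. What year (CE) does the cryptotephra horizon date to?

622 CE

There are 1316 varves younger than the cryptotephra horizon.
Excluding 11 false varves: 1316 − 11 = 1305.
Counting back 1305 years from 1927 CE places the cryptotephra horizon in 1927 − 1305 = 622 CE.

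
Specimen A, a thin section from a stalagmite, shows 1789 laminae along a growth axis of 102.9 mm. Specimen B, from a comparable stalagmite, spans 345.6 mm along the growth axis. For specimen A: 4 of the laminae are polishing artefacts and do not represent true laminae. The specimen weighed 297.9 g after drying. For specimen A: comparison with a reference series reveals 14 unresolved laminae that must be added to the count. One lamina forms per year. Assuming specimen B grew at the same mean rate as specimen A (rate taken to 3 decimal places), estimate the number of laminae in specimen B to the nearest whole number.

Specimen A: after corrections the count is 1789 − 4 + 14 = 1799 laminae.
A: Extension rate ≈ 102.9 / 1799 = 0.057 mm/yr.
Specimen B: 345.6 mm / 0.057 mm per year = 6063.16 years ≈ 6063 laminae.

6063 laminae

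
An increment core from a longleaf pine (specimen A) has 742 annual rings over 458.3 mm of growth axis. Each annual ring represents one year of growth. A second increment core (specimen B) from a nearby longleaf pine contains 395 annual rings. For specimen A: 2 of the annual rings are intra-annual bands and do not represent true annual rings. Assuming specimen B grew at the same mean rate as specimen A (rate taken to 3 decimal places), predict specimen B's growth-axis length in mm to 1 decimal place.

244.5 mm

Specimen A: true annual ring count = 742 − 2 = 740.
A: Extension rate ≈ 458.3 / 740 = 0.619 mm/yr.
For B, 0.619 mm/year × 395 years = 244.5 mm.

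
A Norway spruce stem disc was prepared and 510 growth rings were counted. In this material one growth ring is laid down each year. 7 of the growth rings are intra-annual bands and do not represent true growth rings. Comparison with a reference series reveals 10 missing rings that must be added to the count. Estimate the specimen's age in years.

Correcting the raw count gives 510 − 7 + 10 = 513 true growth rings.
One growth ring per year makes the duration 513 years.

513 years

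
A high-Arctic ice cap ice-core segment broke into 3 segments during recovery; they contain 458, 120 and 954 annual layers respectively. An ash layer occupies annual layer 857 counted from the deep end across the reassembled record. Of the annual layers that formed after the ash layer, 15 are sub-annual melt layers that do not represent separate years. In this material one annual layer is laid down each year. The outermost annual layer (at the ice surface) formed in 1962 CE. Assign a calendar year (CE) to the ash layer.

1302 CE

Total annual layers = 458 + 120 + 954 = 1532.
Between annual layer 857 and the ice surface there are 1532 − 857 = 675 annual layers.
675 − 15 false = 660 true annual layers after the ash layer.
Counting back 660 years from 1962 CE places the ash layer in 1962 − 660 = 1302 CE.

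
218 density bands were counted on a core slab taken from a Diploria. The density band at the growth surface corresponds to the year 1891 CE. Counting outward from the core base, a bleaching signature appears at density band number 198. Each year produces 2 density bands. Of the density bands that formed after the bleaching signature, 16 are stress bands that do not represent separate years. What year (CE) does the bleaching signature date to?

The bleaching signature sits at density band 198 from the core base, so 218 − 198 = 20 density bands formed after it.
Removing the 16 false density bands leaves 20 − 16 = 4 true density bands beyond the bleaching signature.
With 2 density bands per year, 4 / 2 = 2 years.
Counting back 2 years from 1891 CE places the bleaching signature in 1891 − 2 = 1889 CE.

1889 CE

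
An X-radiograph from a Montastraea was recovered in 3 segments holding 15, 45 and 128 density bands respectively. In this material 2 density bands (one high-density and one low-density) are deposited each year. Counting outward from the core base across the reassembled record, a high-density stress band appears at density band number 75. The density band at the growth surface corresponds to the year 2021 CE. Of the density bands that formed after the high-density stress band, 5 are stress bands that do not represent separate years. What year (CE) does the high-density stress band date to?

Total density bands = 15 + 45 + 128 = 188.
The high-density stress band sits at density band 75 from the core base, so 188 − 75 = 113 density bands formed after it.
113 − 5 false = 108 true density bands after the high-density stress band.
Dividing by 2 density bands per year: 108 / 2 = 54 years.
The density band at the growth surface is 2021 CE, so the high-density stress band dates to 2021 − 54 = 1967 CE.

1967 CE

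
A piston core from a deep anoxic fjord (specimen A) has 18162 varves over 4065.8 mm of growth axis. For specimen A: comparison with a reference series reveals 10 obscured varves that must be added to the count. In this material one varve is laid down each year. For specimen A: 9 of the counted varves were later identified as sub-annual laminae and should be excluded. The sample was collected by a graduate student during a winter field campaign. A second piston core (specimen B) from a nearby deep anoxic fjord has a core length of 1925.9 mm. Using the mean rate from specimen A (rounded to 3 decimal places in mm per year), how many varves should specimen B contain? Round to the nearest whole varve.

8598 varves

Specimen A: adjusted count: 18162 − 9 + 10 = 18163 varves.
A: Mean rate = 4065.8 mm / 18163 years ≈ 0.224 mm per year.
B spans 1925.9 / 0.224 = 8597.77 years ≈ 8598 varves.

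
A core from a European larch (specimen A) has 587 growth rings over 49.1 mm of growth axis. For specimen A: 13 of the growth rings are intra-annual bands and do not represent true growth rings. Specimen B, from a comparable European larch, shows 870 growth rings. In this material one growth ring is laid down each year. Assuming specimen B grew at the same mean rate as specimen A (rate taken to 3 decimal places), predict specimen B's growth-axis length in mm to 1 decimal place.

Specimen A: after corrections the count is 587 − 13 = 574 growth rings.
A: Extension rate ≈ 49.1 / 574 = 0.086 mm per year.
Length of B = 0.086 × 870 = 74.8 mm.

74.8 mm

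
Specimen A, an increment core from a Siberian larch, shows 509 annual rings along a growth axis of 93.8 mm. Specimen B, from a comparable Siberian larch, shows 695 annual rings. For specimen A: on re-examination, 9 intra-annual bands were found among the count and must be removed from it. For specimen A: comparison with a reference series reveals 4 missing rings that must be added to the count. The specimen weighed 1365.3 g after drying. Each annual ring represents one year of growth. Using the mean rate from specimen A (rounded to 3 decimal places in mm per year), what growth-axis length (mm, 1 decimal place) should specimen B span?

Specimen A: adjusted count: 509 − 9 + 4 = 504 annual rings.
A: 93.8 mm over 504 years gives 93.8 / 504 ≈ 0.186 mm/year.
For B, 0.186 mm/year × 695 years = 129.3 mm.

129.3 mm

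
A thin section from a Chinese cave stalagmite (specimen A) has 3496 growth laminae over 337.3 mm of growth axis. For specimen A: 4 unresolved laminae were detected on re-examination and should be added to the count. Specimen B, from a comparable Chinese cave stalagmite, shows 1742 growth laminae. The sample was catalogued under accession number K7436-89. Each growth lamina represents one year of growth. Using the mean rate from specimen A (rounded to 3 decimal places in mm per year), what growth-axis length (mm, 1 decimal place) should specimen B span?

Specimen A: adjusted count: 3496 + 4 = 3500 growth laminae.
A: Extension rate ≈ 337.3 / 3500 = 0.096 mm per year.
Length of B = 0.096 × 1742 = 167.2 mm.

167.2 mm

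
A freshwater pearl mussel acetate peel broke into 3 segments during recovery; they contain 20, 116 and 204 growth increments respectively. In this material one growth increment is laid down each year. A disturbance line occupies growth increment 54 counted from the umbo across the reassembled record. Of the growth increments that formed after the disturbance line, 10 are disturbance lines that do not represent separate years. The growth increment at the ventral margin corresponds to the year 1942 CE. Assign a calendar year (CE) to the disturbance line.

Total growth increments = 20 + 116 + 204 = 340.
Between growth increment 54 and the ventral margin there are 340 − 54 = 286 growth increments.
Removing the 10 false growth increments leaves 286 − 10 = 276 true growth increments beyond the disturbance line.
The growth increment at the ventral margin is 1942 CE, so the disturbance line dates to 1942 − 276 = 1666 CE.

1666 CE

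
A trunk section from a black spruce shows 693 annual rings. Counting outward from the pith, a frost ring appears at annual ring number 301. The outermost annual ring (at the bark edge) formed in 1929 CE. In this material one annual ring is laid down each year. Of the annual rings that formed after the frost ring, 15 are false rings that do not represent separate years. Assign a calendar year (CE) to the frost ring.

The frost ring sits at annual ring 301 from the pith, so 693 − 301 = 392 annual rings formed after it.
Excluding 15 false annual rings: 392 − 15 = 377.
1929 − 377 = 1552 CE.

1552 CE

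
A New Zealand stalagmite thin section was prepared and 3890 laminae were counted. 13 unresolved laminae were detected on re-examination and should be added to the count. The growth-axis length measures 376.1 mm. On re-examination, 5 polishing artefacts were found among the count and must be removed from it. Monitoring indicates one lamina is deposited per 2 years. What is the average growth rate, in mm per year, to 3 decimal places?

0.048 mm per year

After corrections the count is 3890 − 5 + 13 = 3898 laminae.
At 2 years per lamina, 3898 × 2 = 7796 years.
Mean rate = 376.1 mm / 7796 years ≈ 0.048 mm per year.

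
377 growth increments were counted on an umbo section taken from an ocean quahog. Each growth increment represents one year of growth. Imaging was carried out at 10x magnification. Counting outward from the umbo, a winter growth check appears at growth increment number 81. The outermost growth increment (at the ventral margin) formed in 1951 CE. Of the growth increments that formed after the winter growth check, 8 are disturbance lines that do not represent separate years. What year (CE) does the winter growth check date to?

1663 CE

377 − 81 = 296 growth increments lie beyond the winter growth check toward the ventral margin.
Excluding 8 false growth increments: 296 − 8 = 288.
Counting back 288 years from 1951 CE places the winter growth check in 1951 − 288 = 1663 CE.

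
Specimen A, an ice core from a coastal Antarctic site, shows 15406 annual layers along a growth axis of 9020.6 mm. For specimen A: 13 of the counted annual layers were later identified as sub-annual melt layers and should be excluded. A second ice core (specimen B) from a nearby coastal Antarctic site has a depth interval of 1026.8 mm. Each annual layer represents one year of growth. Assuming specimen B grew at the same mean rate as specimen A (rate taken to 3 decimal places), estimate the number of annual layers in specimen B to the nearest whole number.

Specimen A: correcting the raw count gives 15406 − 13 = 15393 true annual layers.
A: Mean rate = 9020.6 mm / 15393 years ≈ 0.586 mm/year.
B spans 1026.8 / 0.586 = 1752.22 years ≈ 1752 annual layers.

1752 annual layers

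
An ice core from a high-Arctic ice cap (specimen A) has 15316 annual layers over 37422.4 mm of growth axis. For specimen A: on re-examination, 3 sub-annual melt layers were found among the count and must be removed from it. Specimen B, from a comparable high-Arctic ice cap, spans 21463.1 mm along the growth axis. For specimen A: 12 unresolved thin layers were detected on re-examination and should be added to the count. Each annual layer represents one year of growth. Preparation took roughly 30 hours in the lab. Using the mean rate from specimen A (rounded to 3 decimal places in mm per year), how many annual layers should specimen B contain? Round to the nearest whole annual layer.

8789 annual layers

Specimen A: adjusted count: 15316 − 3 + 12 = 15325 annual layers.
A: Mean rate = 37422.4 mm / 15325 years ≈ 2.442 mm/yr.
For B, 21463.1 / 2.442 = 8789.15 years ≈ 8789 annual layers.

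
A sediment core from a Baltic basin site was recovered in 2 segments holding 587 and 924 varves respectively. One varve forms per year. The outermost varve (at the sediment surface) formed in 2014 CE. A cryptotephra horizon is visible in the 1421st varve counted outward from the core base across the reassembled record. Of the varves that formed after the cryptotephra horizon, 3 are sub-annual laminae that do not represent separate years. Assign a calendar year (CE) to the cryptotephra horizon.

1927 CE

Total varves = 587 + 924 = 1511.
The cryptotephra horizon sits at varve 1421 from the core base, so 1511 − 1421 = 90 varves formed after it.
90 − 3 false = 87 true varves after the cryptotephra horizon.
Counting back 87 years from 2014 CE places the cryptotephra horizon in 2014 − 87 = 1927 CE.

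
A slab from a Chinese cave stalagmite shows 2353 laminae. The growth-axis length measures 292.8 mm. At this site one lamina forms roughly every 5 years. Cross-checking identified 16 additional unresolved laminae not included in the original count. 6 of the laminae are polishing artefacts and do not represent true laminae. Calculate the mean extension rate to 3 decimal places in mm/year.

Correcting the raw count gives 2353 − 6 + 16 = 2363 true laminae.
2363 laminae at 5 years each span 2363 × 5 = 11815 years.
292.8 mm over 11815 years gives 292.8 / 11815 ≈ 0.025 mm/year.

0.025 mm/year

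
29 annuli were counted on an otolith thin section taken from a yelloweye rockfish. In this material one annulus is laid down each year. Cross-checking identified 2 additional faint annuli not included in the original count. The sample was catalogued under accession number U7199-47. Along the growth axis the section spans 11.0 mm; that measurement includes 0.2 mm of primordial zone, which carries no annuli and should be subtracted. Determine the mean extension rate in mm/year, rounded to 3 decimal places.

Correcting the raw count gives 29 + 2 = 31 true annuli.
The growth record spans 11.0 − 0.2 = 10.8 mm.
Mean rate = 10.8 mm / 31 years ≈ 0.348 mm/year.

0.348 mm/year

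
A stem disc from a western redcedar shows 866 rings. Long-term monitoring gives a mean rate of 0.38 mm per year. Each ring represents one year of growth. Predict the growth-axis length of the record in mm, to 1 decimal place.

329.1 mm

866 years of growth are recorded.
Predicted length = 0.38 mm/year × 866 years = 329.1 mm.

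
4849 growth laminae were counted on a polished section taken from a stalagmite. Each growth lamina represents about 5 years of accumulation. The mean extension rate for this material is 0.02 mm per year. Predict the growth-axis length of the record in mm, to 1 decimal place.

484.9 mm

At 5 years per growth lamina, 4849 × 5 = 24245 years.
Length ≈ 0.02 × 24245 = 484.9 mm.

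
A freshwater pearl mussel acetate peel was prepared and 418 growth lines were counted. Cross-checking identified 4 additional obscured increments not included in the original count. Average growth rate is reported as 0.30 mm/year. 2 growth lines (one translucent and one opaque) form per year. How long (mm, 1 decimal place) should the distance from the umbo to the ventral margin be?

Correcting the raw count gives 418 + 4 = 422 true growth lines.
422 growth lines at 2 per year is 422 / 2 = 211 years.
Predicted length = 0.30 mm/year × 211 years = 63.3 mm.

63.3 mm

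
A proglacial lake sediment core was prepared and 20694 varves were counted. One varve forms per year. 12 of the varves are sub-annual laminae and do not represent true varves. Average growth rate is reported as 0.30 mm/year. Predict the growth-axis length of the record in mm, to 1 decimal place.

6204.6 mm

Correcting the raw count gives 20694 − 12 = 20682 true varves.
Predicted length = 0.30 mm/year × 20682 years = 6204.6 mm.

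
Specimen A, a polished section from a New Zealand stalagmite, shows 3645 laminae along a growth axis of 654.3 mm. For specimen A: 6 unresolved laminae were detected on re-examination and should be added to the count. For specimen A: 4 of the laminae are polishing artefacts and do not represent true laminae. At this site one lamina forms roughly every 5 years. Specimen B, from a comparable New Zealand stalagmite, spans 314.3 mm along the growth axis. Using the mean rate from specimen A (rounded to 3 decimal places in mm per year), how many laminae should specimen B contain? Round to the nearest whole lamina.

Specimen A: after corrections the count is 3645 − 4 + 6 = 3647 laminae.
Specimen A: 3647 laminae at 5 years each span 3647 × 5 = 18235 years.
A: 654.3 mm over 18235 years gives 654.3 / 18235 ≈ 0.036 mm/yr.
For B, 314.3 / 0.036 = 8730.56 years; at 5 years per lamina that is 8730.56 / 5 ≈ 1746 laminae.

1746 laminae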